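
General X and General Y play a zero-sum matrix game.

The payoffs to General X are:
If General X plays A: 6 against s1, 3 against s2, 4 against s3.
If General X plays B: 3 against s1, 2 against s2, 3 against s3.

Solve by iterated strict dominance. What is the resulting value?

Row B is strictly dominated by row A (6>3, 3>2, 4>3); eliminate B.
Column s1 is strictly dominated by s2 for General Y (3<6); eliminate s1.
Column s3 is strictly dominated by s2 for General Y (3<4); eliminate s3.
Only (A, s2) remains, with payoff 3.

3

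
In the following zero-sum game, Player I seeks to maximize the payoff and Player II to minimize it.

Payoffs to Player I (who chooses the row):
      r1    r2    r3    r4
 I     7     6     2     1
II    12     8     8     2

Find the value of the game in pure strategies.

Row minima: 1, 2 → Player I's maximin is 2.
Column maxima: 12, 8, 8, 2 → Player II's minimax is 2.
They coincide at (II, r4), so the value is 2.

2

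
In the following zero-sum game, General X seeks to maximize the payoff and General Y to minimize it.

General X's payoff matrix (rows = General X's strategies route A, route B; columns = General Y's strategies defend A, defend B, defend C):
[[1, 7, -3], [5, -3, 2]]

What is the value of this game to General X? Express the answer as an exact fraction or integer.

1/3

Column defend A is strictly dominated by defend C for General Y (it gives General X more in every row).
The remaining 2×2 game on (route A, route B) × (defend B, defend C) has no saddle point. Let General X play route A with probability p; indifference gives 7p − 3(1−p) = −3p + 2(1−p), so p = 1/3.
Similarly General Y's optimal q on defend B is 1/3, and the value is 7·(1/3) + (-3)·(2/3) = 1/3.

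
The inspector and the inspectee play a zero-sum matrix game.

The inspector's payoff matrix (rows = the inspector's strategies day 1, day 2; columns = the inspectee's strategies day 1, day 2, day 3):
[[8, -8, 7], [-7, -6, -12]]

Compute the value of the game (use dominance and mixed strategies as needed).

-46/7

Column day 1 is strictly dominated by day 3 for the inspectee (it gives the inspector more in every row).
The remaining 2×2 game on (day 1, day 2) × (day 2, day 3) has no saddle point. Let the inspector play day 1 with probability p; indifference gives −8p − 6(1−p) = 7p − 12(1−p), so p = 2/7.
Similarly the inspectee's optimal q on day 2 is 19/21, and the value is -8·(19/21) + (7)·(2/21) = -46/7.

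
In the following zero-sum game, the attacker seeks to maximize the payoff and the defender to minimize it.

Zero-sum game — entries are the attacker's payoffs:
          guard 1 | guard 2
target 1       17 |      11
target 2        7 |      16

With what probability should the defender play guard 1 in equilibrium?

1/3

Row minima are 11 and 7, so the attacker's maximin is 11; column maxima are 17 and 16, so the defender's minimax is 16. These differ, so the equilibrium is in mixed strategies.
Let the defender play guard 1 with probability q. The attacker is indifferent when 17q + 11(1−q) = 7q + 16(1−q), giving q = 1/3.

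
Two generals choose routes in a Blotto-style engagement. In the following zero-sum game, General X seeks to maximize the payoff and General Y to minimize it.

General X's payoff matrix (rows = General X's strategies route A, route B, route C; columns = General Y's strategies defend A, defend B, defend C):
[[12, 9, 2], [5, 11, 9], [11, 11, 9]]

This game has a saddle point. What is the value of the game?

9

Row minima: 2, 5, 9 → General X's maximin is 9.
Column maxima: 12, 11, 9 → General Y's minimax is 9.
They coincide at (route C, defend C), so the value is 9.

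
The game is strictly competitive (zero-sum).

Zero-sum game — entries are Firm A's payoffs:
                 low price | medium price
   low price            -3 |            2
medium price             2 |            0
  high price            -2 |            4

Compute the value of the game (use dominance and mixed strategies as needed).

1

Row low price is strictly dominated by row high price, so Firm A never plays it.
The remaining 2×2 game on (medium price, high price) × (low price, medium price) has no saddle point. Let Firm A play medium price with probability p; indifference gives 2p − 2(1−p) = 4(1−p), so p = 3/4.
Similarly Firm B's optimal q on low price is 1/2, and the value is 2·(1/2) + (0)·(1/2) = 1.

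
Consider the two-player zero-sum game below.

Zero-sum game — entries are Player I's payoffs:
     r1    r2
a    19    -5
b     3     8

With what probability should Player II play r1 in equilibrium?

Row minima are -5 and 3, so Player I's maximin is 3; column maxima are 19 and 8, so Player II's minimax is 8. These differ, so the equilibrium is in mixed strategies.
Let Player II play r1 with probability q. Player I is indifferent when 19q − 5(1−q) = 3q + 8(1−q), giving q = 13/29.

13/29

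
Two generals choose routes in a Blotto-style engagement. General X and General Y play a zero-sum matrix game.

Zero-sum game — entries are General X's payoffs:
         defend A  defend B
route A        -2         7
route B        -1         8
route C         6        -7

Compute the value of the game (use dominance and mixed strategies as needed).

41/22

Row route A is strictly dominated by row route B, so General X never plays it.
The remaining 2×2 game on (route B, route C) × (defend A, defend B) has no saddle point. Let General X play route B with probability p; indifference gives −p + 6(1−p) = 8p − 7(1−p), so p = 13/22.
Similarly General Y's optimal q on defend A is 15/22, and the value is -1·(15/22) + (8)·(7/22) = 41/22.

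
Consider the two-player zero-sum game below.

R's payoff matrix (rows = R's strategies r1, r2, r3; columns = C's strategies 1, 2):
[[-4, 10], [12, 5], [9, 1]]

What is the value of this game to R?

Row r3 is strictly dominated by row r2, so R never plays it.
The remaining 2×2 game on (r1, r2) × (1, 2) has no saddle point. Let R play r1 with probability p; indifference gives −4p + 12(1−p) = 10p + 5(1−p), so p = 1/3.
Similarly C's optimal q on 1 is 5/21, and the value is -4·(5/21) + (10)·(16/21) = 20/3.

20/3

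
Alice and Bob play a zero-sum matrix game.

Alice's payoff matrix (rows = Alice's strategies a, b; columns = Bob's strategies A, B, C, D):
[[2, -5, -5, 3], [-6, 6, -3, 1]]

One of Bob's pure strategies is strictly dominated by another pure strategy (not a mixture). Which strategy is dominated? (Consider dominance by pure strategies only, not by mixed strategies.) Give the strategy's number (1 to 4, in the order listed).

Bob prefers columns that give Alice less. Compare D with A: 2 < 3, -6 < 1.
So A strictly dominates D for Bob; D is strictly dominated.

4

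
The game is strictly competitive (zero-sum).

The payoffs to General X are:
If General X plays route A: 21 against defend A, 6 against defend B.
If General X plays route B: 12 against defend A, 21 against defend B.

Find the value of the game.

Row minima are 6 and 12, so General X's maximin is 12; column maxima are 21 and 21, so General Y's minimax is 21. These differ, so the equilibrium is in mixed strategies.
Let General X play route A with probability p. General Y is indifferent when 21p + 12(1−p) = 6p + 21(1−p), giving p = 3/8.
Let General Y play defend A with probability q. General X is indifferent when 21q + 6(1−q) = 12q + 21(1−q), giving q = 5/8.
The value is 21·(5/8) + (6)·(3/8) = 123/8.

123/8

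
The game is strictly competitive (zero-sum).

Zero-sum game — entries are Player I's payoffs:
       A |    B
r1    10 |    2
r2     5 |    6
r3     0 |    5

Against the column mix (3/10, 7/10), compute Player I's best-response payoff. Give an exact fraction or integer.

57/10

r1: (10)·(3/10) + (2)·(7/10) = 22/5.
r2: (5)·(3/10) + (6)·(7/10) = 57/10.
r3: (0)·(3/10) + (5)·(7/10) = 7/2.
The best pure response is r2 with expected payoff 57/10.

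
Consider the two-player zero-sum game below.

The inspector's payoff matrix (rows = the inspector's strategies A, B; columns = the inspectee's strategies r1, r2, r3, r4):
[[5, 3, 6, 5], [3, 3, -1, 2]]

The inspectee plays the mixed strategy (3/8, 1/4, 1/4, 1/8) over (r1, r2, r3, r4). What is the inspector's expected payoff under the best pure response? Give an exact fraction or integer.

19/4

A: (5)·(3/8) + (3)·(1/4) + (6)·(1/4) + (5)·(1/8) = 19/4.
B: (3)·(3/8) + (3)·(1/4) + (-1)·(1/4) + (2)·(1/8) = 15/8.
The best pure response is A with expected payoff 19/4.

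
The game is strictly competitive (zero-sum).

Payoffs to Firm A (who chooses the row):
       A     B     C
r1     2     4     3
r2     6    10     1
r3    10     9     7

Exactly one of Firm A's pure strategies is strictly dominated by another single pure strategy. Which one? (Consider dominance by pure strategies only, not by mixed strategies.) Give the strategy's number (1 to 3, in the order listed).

Compare r1 with r3: 10 > 2, 9 > 4, 7 > 3.
So r3 strictly dominates r1 for Firm A; r1 is strictly dominated.

1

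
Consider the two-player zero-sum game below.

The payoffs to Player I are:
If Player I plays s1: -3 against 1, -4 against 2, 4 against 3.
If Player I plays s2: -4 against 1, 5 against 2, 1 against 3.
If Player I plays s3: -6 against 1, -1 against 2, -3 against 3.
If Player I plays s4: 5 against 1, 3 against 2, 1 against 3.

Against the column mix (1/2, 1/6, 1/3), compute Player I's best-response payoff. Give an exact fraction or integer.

s1: (-3)·(1/2) + (-4)·(1/6) + (4)·(1/3) = -5/6.
s2: (-4)·(1/2) + (5)·(1/6) + (1)·(1/3) = -5/6.
s3: (-6)·(1/2) + (-1)·(1/6) + (-3)·(1/3) = -25/6.
s4: (5)·(1/2) + (3)·(1/6) + (1)·(1/3) = 10/3.
The best pure response is s4 with expected payoff 10/3.

10/3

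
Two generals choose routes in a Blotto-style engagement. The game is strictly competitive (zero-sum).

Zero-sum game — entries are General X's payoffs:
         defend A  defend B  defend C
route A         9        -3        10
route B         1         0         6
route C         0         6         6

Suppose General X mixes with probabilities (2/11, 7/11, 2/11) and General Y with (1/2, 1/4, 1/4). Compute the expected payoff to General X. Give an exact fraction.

65/22

Against (1/2, 1/4, 1/4), each row's expected payoff is route A: 25/4; route B: 2; route C: 3.
Taking the (2/11, 7/11, 2/11)-weighted average: (2/11)·(25/4) + (7/11)·(2) + (2/11)·(3) = 65/22.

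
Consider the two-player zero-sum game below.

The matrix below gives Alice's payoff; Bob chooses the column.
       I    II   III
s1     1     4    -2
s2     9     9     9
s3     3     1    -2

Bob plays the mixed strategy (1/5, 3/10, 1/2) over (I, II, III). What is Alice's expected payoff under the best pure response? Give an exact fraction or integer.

s1: (1)·(1/5) + (4)·(3/10) + (-2)·(1/2) = 2/5.
s2: (9)·(1/5) + (9)·(3/10) + (9)·(1/2) = 9.
s3: (3)·(1/5) + (1)·(3/10) + (-2)·(1/2) = -1/10.
The best pure response is s2 with expected payoff 9.

9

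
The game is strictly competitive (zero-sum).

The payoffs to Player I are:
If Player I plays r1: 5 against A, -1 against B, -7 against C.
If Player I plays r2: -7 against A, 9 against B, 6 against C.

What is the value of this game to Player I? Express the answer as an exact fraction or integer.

-19/25

Column B is strictly dominated by C for Player II (it gives Player I more in every row).
The remaining 2×2 game on (r1, r2) × (A, C) has no saddle point. Let Player I play r1 with probability p; indifference gives 5p − 7(1−p) = −7p + 6(1−p), so p = 13/25.
Similarly Player II's optimal q on A is 13/25, and the value is 5·(13/25) + (-7)·(12/25) = -19/25.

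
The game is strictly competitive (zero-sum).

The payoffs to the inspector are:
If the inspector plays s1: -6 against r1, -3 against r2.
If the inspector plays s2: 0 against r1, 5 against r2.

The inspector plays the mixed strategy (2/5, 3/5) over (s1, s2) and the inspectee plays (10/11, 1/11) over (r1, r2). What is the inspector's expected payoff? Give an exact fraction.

-111/55

Against (10/11, 1/11), each row's expected payoff is s1: -63/11; s2: 5/11.
Taking the (2/5, 3/5)-weighted average: (2/5)·(-63/11) + (3/5)·(5/11) = -111/55.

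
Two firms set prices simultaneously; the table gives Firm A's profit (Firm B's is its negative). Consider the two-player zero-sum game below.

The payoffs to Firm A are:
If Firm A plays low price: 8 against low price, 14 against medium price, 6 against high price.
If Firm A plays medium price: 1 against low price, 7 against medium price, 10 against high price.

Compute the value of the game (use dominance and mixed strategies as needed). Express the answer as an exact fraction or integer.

Column medium price is strictly dominated by low price for Firm B (it gives Firm A more in every row).
The remaining 2×2 game on (low price, medium price) × (low price, high price) has no saddle point. Let Firm A play low price with probability p; indifference gives 8p + (1−p) = 6p + 10(1−p), so p = 9/11.
Similarly Firm B's optimal q on low price is 4/11, and the value is 8·(4/11) + (6)·(7/11) = 74/11.

74/11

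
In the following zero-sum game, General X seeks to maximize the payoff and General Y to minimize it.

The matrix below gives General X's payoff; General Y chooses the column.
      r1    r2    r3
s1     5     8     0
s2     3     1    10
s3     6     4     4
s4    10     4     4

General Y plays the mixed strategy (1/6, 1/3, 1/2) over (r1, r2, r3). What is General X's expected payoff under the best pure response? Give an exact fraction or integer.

s1: (5)·(1/6) + (8)·(1/3) + (0)·(1/2) = 7/2.
s2: (3)·(1/6) + (1)·(1/3) + (10)·(1/2) = 35/6.
s3: (6)·(1/6) + (4)·(1/3) + (4)·(1/2) = 13/3.
s4: (10)·(1/6) + (4)·(1/3) + (4)·(1/2) = 5.
The best pure response is s2 with expected payoff 35/6.

35/6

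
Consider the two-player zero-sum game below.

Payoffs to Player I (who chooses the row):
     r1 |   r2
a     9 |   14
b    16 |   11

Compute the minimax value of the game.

25/2

Row minima are 9 and 11, so Player I's maximin is 11; column maxima are 16 and 14, so Player II's minimax is 14. These differ, so the equilibrium is in mixed strategies.
Let Player I play a with probability p. Player II is indifferent when 9p + 16(1−p) = 14p + 11(1−p), giving p = 1/2.
Let Player II play r1 with probability q. Player I is indifferent when 9q + 14(1−q) = 16q + 11(1−q), giving q = 3/10.
The value is 9·(3/10) + (14)·(7/10) = 25/2.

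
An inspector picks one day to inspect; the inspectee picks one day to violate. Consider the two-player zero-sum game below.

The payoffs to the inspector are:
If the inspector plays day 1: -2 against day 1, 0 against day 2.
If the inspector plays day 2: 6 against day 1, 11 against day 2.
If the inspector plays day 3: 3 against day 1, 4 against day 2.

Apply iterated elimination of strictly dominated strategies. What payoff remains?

6

Row day 3 is strictly dominated by row day 2 (6>3, 11>4); eliminate day 3.
Row day 1 is strictly dominated by row day 2 (6>-2, 11>0); eliminate day 1.
Column day 2 is strictly dominated by day 1 for the inspectee (6<11); eliminate day 2.
Only (day 2, day 1) remains, with payoff 6.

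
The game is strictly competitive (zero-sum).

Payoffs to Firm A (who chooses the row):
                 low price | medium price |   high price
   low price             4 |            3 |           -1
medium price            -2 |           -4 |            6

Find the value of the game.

1

Column low price is strictly dominated by medium price for Firm B (it gives Firm A more in every row).
The remaining 2×2 game on (low price, medium price) × (medium price, high price) has no saddle point. Let Firm A play low price with probability p; indifference gives 3p − 4(1−p) = −p + 6(1−p), so p = 5/7.
Similarly Firm B's optimal q on medium price is 1/2, and the value is 3·(1/2) + (-1)·(1/2) = 1.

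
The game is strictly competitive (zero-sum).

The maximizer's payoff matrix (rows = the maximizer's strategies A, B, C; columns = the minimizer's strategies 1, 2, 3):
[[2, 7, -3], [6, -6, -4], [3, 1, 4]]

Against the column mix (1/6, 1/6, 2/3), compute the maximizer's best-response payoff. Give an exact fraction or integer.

10/3

A: (2)·(1/6) + (7)·(1/6) + (-3)·(2/3) = -1/2.
B: (6)·(1/6) + (-6)·(1/6) + (-4)·(2/3) = -8/3.
C: (3)·(1/6) + (1)·(1/6) + (4)·(2/3) = 10/3.
The best pure response is C with expected payoff 10/3.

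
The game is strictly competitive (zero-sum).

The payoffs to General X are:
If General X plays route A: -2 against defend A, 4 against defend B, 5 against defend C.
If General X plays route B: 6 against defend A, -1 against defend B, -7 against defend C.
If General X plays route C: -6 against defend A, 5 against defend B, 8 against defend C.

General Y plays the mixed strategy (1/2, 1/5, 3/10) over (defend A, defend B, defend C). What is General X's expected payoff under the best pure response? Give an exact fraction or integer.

route A: (-2)·(1/2) + (4)·(1/5) + (5)·(3/10) = 13/10.
route B: (6)·(1/2) + (-1)·(1/5) + (-7)·(3/10) = 7/10.
route C: (-6)·(1/2) + (5)·(1/5) + (8)·(3/10) = 2/5.
The best pure response is route A with expected payoff 13/10.

13/10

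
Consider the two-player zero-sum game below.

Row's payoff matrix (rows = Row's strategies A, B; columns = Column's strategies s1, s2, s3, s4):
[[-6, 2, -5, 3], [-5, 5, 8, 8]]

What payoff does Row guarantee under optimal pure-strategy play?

-5

Row minima: -6, -5 → Row's maximin is -5.
Column maxima: -5, 5, 8, 8 → Column's minimax is -5.
They coincide at (B, s1), so the value is -5.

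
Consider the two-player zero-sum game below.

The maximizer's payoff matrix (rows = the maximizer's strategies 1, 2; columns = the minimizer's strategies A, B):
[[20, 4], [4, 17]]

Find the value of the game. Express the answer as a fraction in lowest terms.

324/29

Row minima are 4 and 4, so the maximizer's maximin is 4; column maxima are 20 and 17, so the minimizer's minimax is 17. These differ, so the equilibrium is in mixed strategies.
Let the maximizer play 1 with probability p. The minimizer is indifferent when 20p + 4(1−p) = 4p + 17(1−p), giving p = 13/29.
Let the minimizer play A with probability q. The maximizer is indifferent when 20q + 4(1−q) = 4q + 17(1−q), giving q = 13/29.
The value is 20·(13/29) + (4)·(16/29) = 324/29.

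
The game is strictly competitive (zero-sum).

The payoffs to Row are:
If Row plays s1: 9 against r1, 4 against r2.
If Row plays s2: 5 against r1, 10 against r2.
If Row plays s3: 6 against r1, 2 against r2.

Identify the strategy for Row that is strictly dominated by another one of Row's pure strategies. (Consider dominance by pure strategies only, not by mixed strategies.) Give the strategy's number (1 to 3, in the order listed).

Compare s3 with s1: 9 > 6, 4 > 2.
So s1 strictly dominates s3 for Row; s3 is strictly dominated.

3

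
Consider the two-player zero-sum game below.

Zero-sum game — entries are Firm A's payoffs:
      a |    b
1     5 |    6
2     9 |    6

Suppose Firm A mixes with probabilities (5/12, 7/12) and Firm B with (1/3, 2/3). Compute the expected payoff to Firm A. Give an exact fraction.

58/9

Against (1/3, 2/3), each row's expected payoff is 1: 17/3; 2: 7.
Taking the (5/12, 7/12)-weighted average: (5/12)·(17/3) + (7/12)·(7) = 58/9.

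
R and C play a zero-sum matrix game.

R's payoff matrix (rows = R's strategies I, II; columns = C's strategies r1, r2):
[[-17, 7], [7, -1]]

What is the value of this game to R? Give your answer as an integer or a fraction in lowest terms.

1

Row minima are -17 and -1, so R's maximin is -1; column maxima are 7 and 7, so C's minimax is 7. These differ, so the equilibrium is in mixed strategies.
Let R play I with probability p. C is indifferent when −17p + 7(1−p) = 7p − (1−p), giving p = 1/4.
Let C play r1 with probability q. R is indifferent when −17q + 7(1−q) = 7q − (1−q), giving q = 1/4.
The value is -17·(1/4) + (7)·(3/4) = 1.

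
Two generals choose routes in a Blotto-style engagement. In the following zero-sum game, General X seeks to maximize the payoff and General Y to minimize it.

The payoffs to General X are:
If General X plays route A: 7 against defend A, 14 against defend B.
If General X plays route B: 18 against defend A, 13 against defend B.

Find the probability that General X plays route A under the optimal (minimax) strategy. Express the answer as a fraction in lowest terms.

Row minima are 7 and 13, so General X's maximin is 13; column maxima are 18 and 14, so General Y's minimax is 14. These differ, so the equilibrium is in mixed strategies.
Let General X play route A with probability p. General Y is indifferent when 7p + 18(1−p) = 14p + 13(1−p), giving p = 5/12.

5/12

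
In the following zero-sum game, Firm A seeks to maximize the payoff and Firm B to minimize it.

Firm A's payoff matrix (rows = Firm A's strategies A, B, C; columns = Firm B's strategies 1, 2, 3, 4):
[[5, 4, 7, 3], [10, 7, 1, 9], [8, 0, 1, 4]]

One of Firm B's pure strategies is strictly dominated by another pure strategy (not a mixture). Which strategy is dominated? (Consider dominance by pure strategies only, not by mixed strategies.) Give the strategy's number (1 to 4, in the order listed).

1

Firm B prefers columns that give Firm A less. Compare 1 with 2: 4 < 5, 7 < 10, 0 < 8.
So 2 strictly dominates 1 for Firm B; 1 is strictly dominated.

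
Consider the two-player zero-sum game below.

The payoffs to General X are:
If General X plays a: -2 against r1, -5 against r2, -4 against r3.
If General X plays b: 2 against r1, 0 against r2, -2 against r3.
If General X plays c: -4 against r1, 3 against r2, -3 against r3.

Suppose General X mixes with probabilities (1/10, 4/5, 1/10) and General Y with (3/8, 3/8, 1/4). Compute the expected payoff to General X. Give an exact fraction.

Against (3/8, 3/8, 1/4), each row's expected payoff is a: -29/8; b: 1/4; c: -9/8.
Taking the (1/10, 4/5, 1/10)-weighted average: (1/10)·(-29/8) + (4/5)·(1/4) + (1/10)·(-9/8) = -11/40.

-11/40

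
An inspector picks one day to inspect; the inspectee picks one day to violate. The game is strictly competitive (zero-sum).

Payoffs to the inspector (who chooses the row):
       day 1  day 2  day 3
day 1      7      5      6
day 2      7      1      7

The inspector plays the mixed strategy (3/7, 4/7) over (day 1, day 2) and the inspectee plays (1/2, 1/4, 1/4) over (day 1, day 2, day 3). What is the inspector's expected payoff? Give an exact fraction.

Against (1/2, 1/4, 1/4), each row's expected payoff is day 1: 25/4; day 2: 11/2.
Taking the (3/7, 4/7)-weighted average: (3/7)·(25/4) + (4/7)·(11/2) = 163/28.

163/28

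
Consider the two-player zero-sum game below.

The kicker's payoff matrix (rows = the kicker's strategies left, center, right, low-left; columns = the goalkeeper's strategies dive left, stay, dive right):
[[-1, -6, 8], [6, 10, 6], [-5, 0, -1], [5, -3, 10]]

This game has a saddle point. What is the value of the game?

Row minima: -6, 6, -5, -3 → the kicker's maximin is 6.
Column maxima: 6, 10, 10 → the goalkeeper's minimax is 6.
They coincide at (center, dive left), so the value is 6.

6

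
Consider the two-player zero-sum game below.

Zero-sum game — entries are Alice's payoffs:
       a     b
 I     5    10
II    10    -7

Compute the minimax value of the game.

Row minima are 5 and -7, so Alice's maximin is 5; column maxima are 10 and 10, so Bob's minimax is 10. These differ, so the equilibrium is in mixed strategies.
Let Alice play I with probability p. Bob is indifferent when 5p + 10(1−p) = 10p − 7(1−p), giving p = 17/22.
Let Bob play a with probability q. Alice is indifferent when 5q + 10(1−q) = 10q − 7(1−q), giving q = 17/22.
The value is 5·(17/22) + (10)·(5/22) = 135/22.

135/22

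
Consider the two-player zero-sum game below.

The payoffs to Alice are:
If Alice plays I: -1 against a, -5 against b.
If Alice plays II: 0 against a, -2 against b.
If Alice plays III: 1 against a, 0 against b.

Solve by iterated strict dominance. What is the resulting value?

0

Column a is strictly dominated by b for Bob (-5<-1, -2<0, 0<1); eliminate a.
Row II is strictly dominated by row III (0>-2); eliminate II.
Row I is strictly dominated by row III (0>-5); eliminate I.
Only (III, b) remains, with payoff 0.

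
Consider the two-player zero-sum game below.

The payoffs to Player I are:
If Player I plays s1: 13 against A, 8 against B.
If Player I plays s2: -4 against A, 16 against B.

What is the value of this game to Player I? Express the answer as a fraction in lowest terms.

Row minima are 8 and -4, so Player I's maximin is 8; column maxima are 13 and 16, so Player II's minimax is 13. These differ, so the equilibrium is in mixed strategies.
Let Player I play s1 with probability p. Player II is indifferent when 13p − 4(1−p) = 8p + 16(1−p), giving p = 4/5.
Let Player II play A with probability q. Player I is indifferent when 13q + 8(1−q) = −4q + 16(1−q), giving q = 8/25.
The value is 13·(8/25) + (8)·(17/25) = 48/5.

48/5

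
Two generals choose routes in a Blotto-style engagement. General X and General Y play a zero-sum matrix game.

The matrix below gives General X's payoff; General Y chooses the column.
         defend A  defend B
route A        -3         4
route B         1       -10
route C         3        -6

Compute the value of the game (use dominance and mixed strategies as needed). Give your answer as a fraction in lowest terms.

-3/8

Row route B is strictly dominated by row route C, so General X never plays it.
The remaining 2×2 game on (route A, route C) × (defend A, defend B) has no saddle point. Let General X play route A with probability p; indifference gives −3p + 3(1−p) = 4p − 6(1−p), so p = 9/16.
Similarly General Y's optimal q on defend A is 5/8, and the value is -3·(5/8) + (4)·(3/8) = -3/8.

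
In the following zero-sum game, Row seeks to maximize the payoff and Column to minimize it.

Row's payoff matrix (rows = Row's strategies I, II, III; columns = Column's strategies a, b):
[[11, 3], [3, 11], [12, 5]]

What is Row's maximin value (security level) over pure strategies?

5

The worst-case payoff for each row is I: 3, II: 3, III: 5.
The best of these is 5.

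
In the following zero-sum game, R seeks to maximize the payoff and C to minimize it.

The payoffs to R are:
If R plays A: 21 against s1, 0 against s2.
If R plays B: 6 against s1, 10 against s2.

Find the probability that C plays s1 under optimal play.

2/5

Row minima are 0 and 6, so R's maximin is 6; column maxima are 21 and 10, so C's minimax is 10. These differ, so the equilibrium is in mixed strategies.
Let C play s1 with probability q. R is indifferent when 21q = 6q + 10(1−q), giving q = 2/5.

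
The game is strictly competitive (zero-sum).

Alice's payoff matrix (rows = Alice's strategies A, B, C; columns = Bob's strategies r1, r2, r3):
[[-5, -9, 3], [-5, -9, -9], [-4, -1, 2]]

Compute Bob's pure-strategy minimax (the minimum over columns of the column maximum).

The worst case (largest entry) in each column is r1: -4, r2: -1, r3: 3.
The best (smallest) of these is -4.

-4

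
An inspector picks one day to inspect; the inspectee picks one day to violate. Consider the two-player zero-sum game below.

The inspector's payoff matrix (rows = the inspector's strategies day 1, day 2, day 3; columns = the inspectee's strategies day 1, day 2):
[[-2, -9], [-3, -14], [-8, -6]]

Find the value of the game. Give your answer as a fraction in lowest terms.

-20/3

Row day 2 is strictly dominated by row day 1, so the inspector never plays it.
The remaining 2×2 game on (day 1, day 3) × (day 1, day 2) has no saddle point. Let the inspector play day 1 with probability p; indifference gives −2p − 8(1−p) = −9p − 6(1−p), so p = 2/9.
Similarly the inspectee's optimal q on day 1 is 1/3, and the value is -2·(1/3) + (-9)·(2/3) = -20/3.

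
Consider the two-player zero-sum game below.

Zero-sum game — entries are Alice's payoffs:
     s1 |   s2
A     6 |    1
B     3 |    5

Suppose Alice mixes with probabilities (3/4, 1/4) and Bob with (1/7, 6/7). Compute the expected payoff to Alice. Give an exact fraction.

Against (1/7, 6/7), each row's expected payoff is A: 12/7; B: 33/7.
Taking the (3/4, 1/4)-weighted average: (3/4)·(12/7) + (1/4)·(33/7) = 69/28.

69/28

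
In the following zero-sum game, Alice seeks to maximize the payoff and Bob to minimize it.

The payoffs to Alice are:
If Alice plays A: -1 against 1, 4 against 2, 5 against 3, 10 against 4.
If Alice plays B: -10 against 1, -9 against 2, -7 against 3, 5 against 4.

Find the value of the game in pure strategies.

Row minima: -1, -10 → Alice's maximin is -1.
Column maxima: -1, 4, 5, 10 → Bob's minimax is -1.
They coincide at (A, 1), so the value is -1.

-1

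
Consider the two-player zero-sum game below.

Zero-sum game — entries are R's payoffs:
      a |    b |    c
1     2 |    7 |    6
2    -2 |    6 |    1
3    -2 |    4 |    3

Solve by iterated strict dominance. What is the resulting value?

Column c is strictly dominated by a for C (2<6, -2<1, -2<3); eliminate c.
Row 2 is strictly dominated by row 1 (2>-2, 7>6); eliminate 2.
Column b is strictly dominated by a for C (2<7, -2<4); eliminate b.
Row 3 is strictly dominated by row 1 (2>-2); eliminate 3.
Only (1, a) remains, with payoff 2.

2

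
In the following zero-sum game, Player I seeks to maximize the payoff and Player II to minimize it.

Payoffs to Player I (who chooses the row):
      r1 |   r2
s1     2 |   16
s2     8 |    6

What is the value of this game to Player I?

Row minima are 2 and 6, so Player I's maximin is 6; column maxima are 8 and 16, so Player II's minimax is 8. These differ, so the equilibrium is in mixed strategies.
Let Player I play s1 with probability p. Player II is indifferent when 2p + 8(1−p) = 16p + 6(1−p), giving p = 1/8.
Let Player II play r1 with probability q. Player I is indifferent when 2q + 16(1−q) = 8q + 6(1−q), giving q = 5/8.
The value is 2·(5/8) + (16)·(3/8) = 29/4.

29/4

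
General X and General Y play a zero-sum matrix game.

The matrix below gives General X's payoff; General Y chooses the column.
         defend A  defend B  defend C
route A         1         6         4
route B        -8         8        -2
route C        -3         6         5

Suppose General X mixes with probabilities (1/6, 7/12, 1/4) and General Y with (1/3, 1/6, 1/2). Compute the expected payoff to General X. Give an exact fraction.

Against (1/3, 1/6, 1/2), each row's expected payoff is route A: 10/3; route B: -7/3; route C: 5/2.
Taking the (1/6, 7/12, 1/4)-weighted average: (1/6)·(10/3) + (7/12)·(-7/3) + (1/4)·(5/2) = -13/72.

-13/72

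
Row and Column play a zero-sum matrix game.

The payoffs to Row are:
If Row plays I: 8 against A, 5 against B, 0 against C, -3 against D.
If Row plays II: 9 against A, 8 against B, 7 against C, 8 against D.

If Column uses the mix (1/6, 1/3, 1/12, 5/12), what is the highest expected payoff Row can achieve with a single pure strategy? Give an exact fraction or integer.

I: (8)·(1/6) + (5)·(1/3) + (0)·(1/12) + (-3)·(5/12) = 7/4.
II: (9)·(1/6) + (8)·(1/3) + (7)·(1/12) + (8)·(5/12) = 97/12.
The best pure response is II with expected payoff 97/12.

97/12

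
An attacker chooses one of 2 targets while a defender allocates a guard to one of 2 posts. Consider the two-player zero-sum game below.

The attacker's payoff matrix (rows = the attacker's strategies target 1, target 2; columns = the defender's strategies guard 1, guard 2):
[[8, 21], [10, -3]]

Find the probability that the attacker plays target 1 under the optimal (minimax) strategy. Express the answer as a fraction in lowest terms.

Row minima are 8 and -3, so the attacker's maximin is 8; column maxima are 10 and 21, so the defender's minimax is 10. These differ, so the equilibrium is in mixed strategies.
Let the attacker play target 1 with probability p. The defender is indifferent when 8p + 10(1−p) = 21p − 3(1−p), giving p = 1/2.

1/2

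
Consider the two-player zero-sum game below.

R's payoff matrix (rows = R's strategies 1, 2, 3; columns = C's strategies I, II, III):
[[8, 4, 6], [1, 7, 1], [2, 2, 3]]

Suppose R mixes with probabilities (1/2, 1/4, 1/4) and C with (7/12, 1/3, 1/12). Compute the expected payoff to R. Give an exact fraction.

217/48

Against (7/12, 1/3, 1/12), each row's expected payoff is 1: 13/2; 2: 3; 3: 25/12.
Taking the (1/2, 1/4, 1/4)-weighted average: (1/2)·(13/2) + (1/4)·(3) + (1/4)·(25/12) = 217/48.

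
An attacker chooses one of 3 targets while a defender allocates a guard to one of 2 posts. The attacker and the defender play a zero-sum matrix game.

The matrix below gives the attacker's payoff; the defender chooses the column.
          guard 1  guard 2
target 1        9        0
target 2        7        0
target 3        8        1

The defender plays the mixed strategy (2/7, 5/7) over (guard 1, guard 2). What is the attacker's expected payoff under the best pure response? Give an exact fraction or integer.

3

target 1: (9)·(2/7) + (0)·(5/7) = 18/7.
target 2: (7)·(2/7) + (0)·(5/7) = 2.
target 3: (8)·(2/7) + (1)·(5/7) = 3.
The best pure response is target 3 with expected payoff 3.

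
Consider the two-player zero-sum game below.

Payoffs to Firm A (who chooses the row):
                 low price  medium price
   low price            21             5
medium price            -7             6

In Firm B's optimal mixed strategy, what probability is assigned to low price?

Row minima are 5 and -7, so Firm A's maximin is 5; column maxima are 21 and 6, so Firm B's minimax is 6. These differ, so the equilibrium is in mixed strategies.
Let Firm B play low price with probability q. Firm A is indifferent when 21q + 5(1−q) = −7q + 6(1−q), giving q = 1/29.

1/29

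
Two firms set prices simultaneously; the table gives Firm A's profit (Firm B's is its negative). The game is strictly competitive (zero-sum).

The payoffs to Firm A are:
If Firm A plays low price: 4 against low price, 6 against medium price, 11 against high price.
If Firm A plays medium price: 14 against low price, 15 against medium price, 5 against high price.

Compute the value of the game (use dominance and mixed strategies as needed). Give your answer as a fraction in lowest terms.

67/8

Column medium price is strictly dominated by low price for Firm B (it gives Firm A more in every row).
The remaining 2×2 game on (low price, medium price) × (low price, high price) has no saddle point. Let Firm A play low price with probability p; indifference gives 4p + 14(1−p) = 11p + 5(1−p), so p = 9/16.
Similarly Firm B's optimal q on low price is 3/8, and the value is 4·(3/8) + (11)·(5/8) = 67/8.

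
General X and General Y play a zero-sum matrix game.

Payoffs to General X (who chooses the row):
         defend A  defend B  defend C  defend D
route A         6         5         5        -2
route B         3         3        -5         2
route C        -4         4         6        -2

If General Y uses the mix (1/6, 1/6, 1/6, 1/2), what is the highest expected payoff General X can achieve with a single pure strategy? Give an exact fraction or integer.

route A: (6)·(1/6) + (5)·(1/6) + (5)·(1/6) + (-2)·(1/2) = 5/3.
route B: (3)·(1/6) + (3)·(1/6) + (-5)·(1/6) + (2)·(1/2) = 7/6.
route C: (-4)·(1/6) + (4)·(1/6) + (6)·(1/6) + (-2)·(1/2) = 0.
The best pure response is route A with expected payoff 5/3.

5/3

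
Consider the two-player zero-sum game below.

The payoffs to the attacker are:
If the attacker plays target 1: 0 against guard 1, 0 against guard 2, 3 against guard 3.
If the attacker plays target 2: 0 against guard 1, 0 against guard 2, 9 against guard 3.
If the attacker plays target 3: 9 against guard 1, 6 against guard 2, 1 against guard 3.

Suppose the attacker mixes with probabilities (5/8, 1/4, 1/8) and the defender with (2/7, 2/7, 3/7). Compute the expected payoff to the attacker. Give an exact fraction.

33/14

Against (2/7, 2/7, 3/7), each row's expected payoff is target 1: 9/7; target 2: 27/7; target 3: 33/7.
Taking the (5/8, 1/4, 1/8)-weighted average: (5/8)·(9/7) + (1/4)·(27/7) + (1/8)·(33/7) = 33/14.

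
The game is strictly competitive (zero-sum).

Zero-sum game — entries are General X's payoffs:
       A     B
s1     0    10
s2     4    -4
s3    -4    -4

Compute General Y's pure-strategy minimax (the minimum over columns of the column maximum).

The worst case (largest entry) in each column is A: 4, B: 10.
The best (smallest) of these is 4.

4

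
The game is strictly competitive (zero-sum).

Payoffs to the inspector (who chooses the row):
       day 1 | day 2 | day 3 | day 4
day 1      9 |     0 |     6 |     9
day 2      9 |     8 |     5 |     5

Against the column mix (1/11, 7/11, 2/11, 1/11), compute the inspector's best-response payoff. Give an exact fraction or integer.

day 1: (9)·(1/11) + (0)·(7/11) + (6)·(2/11) + (9)·(1/11) = 30/11.
day 2: (9)·(1/11) + (8)·(7/11) + (5)·(2/11) + (5)·(1/11) = 80/11.
The best pure response is day 2 with expected payoff 80/11.

80/11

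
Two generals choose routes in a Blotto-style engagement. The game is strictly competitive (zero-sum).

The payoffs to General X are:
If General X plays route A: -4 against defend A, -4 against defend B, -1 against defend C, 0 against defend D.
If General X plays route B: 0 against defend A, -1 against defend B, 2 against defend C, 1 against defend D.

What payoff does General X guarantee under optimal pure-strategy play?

Row minima: -4, -1 → General X's maximin is -1.
Column maxima: 0, -1, 2, 1 → General Y's minimax is -1.
They coincide at (route B, defend B), so the value is -1.

-1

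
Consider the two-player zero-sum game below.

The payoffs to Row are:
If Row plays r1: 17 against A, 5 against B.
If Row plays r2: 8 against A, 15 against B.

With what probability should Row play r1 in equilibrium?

Row minima are 5 and 8, so Row's maximin is 8; column maxima are 17 and 15, so Column's minimax is 15. These differ, so the equilibrium is in mixed strategies.
Let Row play r1 with probability p. Column is indifferent when 17p + 8(1−p) = 5p + 15(1−p), giving p = 7/19.

7/19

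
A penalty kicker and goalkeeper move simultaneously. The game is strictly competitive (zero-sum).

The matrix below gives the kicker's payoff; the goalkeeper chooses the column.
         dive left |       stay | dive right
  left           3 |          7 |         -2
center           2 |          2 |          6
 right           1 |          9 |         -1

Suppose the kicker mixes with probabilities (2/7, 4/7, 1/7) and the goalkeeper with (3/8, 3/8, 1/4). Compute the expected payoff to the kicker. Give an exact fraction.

22/7

Against (3/8, 3/8, 1/4), each row's expected payoff is left: 13/4; center: 3; right: 7/2.
Taking the (2/7, 4/7, 1/7)-weighted average: (2/7)·(13/4) + (4/7)·(3) + (1/7)·(7/2) = 22/7.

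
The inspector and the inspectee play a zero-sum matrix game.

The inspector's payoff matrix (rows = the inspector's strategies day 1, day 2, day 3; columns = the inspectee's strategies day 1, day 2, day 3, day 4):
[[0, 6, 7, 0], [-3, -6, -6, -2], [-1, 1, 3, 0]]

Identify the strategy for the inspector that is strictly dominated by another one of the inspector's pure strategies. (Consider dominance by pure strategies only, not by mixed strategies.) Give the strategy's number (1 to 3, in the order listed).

2

Compare day 2 with day 1: 0 > -3, 6 > -6, 7 > -6, 0 > -2.
So day 1 strictly dominates day 2 for the inspector; day 2 is strictly dominated.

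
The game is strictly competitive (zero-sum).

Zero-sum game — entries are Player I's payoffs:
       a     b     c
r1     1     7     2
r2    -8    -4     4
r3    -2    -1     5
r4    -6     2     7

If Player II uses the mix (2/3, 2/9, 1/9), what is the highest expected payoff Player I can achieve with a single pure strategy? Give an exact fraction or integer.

r1: (1)·(2/3) + (7)·(2/9) + (2)·(1/9) = 22/9.
r2: (-8)·(2/3) + (-4)·(2/9) + (4)·(1/9) = -52/9.
r3: (-2)·(2/3) + (-1)·(2/9) + (5)·(1/9) = -1.
r4: (-6)·(2/3) + (2)·(2/9) + (7)·(1/9) = -25/9.
The best pure response is r1 with expected payoff 22/9.

22/9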